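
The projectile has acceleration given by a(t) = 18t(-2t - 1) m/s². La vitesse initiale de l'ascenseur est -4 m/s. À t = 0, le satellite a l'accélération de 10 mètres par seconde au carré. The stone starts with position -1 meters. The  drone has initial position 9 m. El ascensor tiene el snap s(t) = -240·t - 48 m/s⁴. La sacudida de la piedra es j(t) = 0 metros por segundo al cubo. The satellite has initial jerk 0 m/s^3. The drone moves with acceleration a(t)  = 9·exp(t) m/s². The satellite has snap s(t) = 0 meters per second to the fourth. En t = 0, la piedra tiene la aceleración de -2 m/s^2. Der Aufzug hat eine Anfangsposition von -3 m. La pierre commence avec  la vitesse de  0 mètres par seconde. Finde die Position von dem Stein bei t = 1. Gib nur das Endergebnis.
Die Antwort ist -2.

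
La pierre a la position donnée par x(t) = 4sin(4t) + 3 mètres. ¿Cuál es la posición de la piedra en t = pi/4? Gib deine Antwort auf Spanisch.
De la ecuación de la posición x(t) = 4·sin(4·t) + 3, sustituimos t = pi/4 para obtener x = 3.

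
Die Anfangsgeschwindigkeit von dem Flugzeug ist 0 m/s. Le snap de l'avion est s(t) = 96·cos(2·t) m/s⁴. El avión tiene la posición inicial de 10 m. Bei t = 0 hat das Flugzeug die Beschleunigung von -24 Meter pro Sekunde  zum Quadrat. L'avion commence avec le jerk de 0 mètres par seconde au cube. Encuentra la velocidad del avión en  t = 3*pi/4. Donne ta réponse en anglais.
We need to integrate our snap equation s(t) = 96·cos(2·t) 3 times. Taking ∫s(t)dt and applying j(0) = 0, we find j(t) = 48·sin(2·t). Integrating jerk and using the initial condition a(0) = -24, we get a(t) = -24·cos(2·t). The integral of acceleration is velocity. Using v(0) = 0, we get v(t) = -12·sin(2·t). From the given velocity equation v(t) = -12·sin(2·t), we substitute t = 3*pi/4 to get v = 12.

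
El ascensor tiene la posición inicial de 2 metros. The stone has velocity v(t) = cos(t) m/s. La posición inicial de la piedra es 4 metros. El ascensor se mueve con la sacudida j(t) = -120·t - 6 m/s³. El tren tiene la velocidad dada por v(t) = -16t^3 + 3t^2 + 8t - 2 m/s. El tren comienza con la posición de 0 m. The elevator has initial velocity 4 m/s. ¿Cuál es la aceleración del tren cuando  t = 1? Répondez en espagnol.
Para resolver esto, necesitamos tomar 1 derivada de nuestra ecuación de la velocidad v(t) = -16·t^3 + 3·t^2 + 8·t - 2. Tomando d/dt de v(t), encontramos a(t) = -48·t^2 + 6·t + 8. Usando a(t) = -48·t^2 + 6·t + 8 y sustituyendo t = 1, encontramos a = -34.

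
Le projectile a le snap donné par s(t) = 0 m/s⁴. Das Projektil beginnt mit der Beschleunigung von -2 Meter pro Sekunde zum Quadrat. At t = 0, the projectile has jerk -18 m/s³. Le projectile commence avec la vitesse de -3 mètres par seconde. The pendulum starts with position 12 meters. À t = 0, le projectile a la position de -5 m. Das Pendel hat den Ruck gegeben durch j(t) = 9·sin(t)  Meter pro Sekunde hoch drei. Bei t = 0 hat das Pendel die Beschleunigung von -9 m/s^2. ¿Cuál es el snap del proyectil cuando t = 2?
Tenemos el snap s(t) = 0. Sustituyendo t = 2: s(2) = 0.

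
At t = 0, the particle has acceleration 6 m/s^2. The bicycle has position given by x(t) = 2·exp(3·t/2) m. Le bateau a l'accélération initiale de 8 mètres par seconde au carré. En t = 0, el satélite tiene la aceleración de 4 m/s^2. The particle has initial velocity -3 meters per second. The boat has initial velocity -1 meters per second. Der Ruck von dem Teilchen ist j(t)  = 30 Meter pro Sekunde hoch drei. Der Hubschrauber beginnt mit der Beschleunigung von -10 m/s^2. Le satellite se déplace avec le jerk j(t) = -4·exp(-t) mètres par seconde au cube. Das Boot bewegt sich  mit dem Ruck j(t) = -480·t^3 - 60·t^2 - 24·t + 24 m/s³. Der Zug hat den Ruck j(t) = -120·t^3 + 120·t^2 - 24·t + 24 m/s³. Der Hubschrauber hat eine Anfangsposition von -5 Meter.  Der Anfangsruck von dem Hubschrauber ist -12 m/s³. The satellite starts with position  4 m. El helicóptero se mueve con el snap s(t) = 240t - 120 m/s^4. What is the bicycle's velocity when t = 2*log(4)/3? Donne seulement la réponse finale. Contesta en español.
La respuesta es 12.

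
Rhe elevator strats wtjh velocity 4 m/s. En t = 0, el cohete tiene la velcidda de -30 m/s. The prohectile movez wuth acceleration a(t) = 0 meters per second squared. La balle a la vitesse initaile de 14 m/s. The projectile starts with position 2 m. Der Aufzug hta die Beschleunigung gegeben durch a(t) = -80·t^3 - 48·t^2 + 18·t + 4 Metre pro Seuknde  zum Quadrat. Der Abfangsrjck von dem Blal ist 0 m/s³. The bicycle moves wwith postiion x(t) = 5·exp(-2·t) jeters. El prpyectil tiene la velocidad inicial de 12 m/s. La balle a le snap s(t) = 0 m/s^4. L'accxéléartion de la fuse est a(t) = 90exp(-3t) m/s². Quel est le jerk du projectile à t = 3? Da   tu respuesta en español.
Debemos derivar nuestra ecuación de la aceleración a(t) = 0 1 vez. Derivando la aceleración, obtenemos la sacudida: j(t) = 0. Tenemos la sacudida j(t) = 0. Sustituyendo t = 3: j(3) = 0.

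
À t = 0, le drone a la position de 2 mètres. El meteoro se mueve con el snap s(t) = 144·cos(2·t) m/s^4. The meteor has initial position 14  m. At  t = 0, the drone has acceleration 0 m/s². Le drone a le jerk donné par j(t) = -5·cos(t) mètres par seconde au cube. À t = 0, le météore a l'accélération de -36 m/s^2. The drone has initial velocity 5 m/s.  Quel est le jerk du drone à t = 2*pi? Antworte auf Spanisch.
Usando j(t) = -5·cos(t) y sustituyendo t = 2*pi, encontramos j = -5.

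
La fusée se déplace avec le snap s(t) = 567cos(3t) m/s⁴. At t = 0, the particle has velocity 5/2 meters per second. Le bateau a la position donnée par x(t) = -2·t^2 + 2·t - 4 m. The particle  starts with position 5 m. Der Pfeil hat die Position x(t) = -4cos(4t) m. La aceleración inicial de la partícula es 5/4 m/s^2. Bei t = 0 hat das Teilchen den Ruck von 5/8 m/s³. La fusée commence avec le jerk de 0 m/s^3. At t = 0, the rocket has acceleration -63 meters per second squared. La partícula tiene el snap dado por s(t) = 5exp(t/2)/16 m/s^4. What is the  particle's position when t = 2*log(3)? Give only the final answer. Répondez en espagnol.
La posición en t = 2*log(3) es x = 15.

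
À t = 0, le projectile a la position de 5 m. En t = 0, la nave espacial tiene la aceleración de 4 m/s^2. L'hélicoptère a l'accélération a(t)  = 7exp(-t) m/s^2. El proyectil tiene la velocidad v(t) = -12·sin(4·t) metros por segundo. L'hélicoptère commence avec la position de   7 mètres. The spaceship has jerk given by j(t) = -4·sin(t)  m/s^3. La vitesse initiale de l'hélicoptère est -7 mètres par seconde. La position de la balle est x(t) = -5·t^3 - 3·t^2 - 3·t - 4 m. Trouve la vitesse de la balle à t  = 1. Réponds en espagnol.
Partiendo de la posición x(t) = -5·t^3 - 3·t^2 - 3·t - 4, tomamos 1 derivada. Tomando d/dt de x(t), encontramos v(t) = -15·t^2 - 6·t - 3. De la ecuación de la velocidad v(t) = -15·t^2 - 6·t - 3, sustituimos t = 1 para obtener v = -24.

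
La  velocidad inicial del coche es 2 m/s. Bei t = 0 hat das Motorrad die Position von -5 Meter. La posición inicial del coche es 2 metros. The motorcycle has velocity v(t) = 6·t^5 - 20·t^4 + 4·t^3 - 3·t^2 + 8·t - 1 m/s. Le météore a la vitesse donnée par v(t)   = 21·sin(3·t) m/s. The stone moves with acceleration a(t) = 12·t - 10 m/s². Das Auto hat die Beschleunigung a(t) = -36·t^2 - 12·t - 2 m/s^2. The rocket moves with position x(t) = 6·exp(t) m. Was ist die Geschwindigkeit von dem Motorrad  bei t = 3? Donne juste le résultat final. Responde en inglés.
The velocity at t = 3 is v = -58.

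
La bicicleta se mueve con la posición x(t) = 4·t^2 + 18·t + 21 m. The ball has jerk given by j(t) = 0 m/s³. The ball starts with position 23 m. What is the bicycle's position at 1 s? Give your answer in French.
En utilisant x(t) = 4·t^2 + 18·t + 21 et en substituant t = 1, nous trouvons x = 43.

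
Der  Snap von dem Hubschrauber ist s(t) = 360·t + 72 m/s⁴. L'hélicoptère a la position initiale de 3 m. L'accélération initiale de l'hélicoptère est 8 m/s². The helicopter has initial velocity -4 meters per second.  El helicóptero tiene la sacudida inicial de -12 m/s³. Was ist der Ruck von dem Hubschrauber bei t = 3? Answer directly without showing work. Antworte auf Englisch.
j(3) = 1824.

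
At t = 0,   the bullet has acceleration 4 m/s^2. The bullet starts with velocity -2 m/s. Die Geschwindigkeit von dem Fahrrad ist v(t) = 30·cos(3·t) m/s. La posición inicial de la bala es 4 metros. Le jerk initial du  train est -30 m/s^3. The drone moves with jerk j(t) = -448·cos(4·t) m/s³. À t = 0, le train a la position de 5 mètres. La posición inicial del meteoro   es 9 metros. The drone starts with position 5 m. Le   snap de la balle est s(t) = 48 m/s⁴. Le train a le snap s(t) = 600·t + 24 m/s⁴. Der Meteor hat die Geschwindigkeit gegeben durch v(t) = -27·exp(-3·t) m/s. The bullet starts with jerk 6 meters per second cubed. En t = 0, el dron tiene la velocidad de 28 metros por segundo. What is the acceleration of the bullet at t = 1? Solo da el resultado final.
At t = 1, a = 34.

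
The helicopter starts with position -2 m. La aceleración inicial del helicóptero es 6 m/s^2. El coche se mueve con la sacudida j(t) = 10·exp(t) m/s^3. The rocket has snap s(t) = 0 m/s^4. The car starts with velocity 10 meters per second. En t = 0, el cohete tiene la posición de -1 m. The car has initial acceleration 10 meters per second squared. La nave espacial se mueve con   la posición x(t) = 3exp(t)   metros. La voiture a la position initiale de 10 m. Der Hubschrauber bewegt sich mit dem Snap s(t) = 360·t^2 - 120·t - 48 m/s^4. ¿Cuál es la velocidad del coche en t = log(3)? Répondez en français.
En partant du jerk j(t) = 10·exp(t), nous prenons 2 intégrales. L'intégrale du jerk, avec a(0) = 10, donne l'accélération: a(t) = 10·exp(t). L'intégrale de l'accélération, avec v(0) = 10, donne la vitesse: v(t) = 10·exp(t). En utilisant v(t) = 10·exp(t) et en substituant t = log(3), nous trouvons v = 30.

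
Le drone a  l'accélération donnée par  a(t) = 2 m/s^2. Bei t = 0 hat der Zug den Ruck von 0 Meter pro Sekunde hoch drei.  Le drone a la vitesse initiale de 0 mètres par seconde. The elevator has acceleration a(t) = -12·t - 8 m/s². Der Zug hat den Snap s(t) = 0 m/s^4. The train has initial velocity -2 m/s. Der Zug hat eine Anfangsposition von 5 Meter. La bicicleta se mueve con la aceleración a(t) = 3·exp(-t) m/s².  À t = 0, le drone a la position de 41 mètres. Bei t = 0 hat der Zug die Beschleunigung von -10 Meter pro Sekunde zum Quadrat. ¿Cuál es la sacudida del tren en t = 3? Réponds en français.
Nous devons trouver l'intégrale de notre équation du snap s(t) = 0 1 fois. L'intégrale du snap est le jerk. En utilisant j(0) = 0, nous obtenons j(t) = 0. En utilisant j(t) = 0 et en substituant t = 3, nous trouvons j = 0.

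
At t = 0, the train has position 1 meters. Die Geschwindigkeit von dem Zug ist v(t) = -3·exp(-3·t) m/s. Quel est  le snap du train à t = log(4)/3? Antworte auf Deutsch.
Um dies zu lösen, müssen wir 3 Ableitungen unserer Gleichung für die Geschwindigkeit v(t) = -3·exp(-3·t) nehmen. Die Ableitung von der Geschwindigkeit ergibt die Beschleunigung: a(t) = 9·exp(-3·t). Durch Ableiten von der Beschleunigung erhalten wir den Ruck: j(t) = -27·exp(-3·t). Mit d/dt von j(t) finden wir s(t) = 81·exp(-3·t). Aus der Gleichung für den Snap s(t) = 81·exp(-3·t), setzen wir t = log(4)/3 ein und erhalten s = 81/4.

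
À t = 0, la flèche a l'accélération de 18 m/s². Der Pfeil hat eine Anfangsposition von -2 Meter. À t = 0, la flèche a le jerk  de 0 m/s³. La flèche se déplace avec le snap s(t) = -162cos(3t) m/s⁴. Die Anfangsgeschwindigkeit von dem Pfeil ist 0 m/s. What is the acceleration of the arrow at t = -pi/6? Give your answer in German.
Wir müssen unsere Gleichung für den Snap s(t) = -162·cos(3·t) 2-mal integrieren. Durch Integration von dem Snap und Verwendung der Anfangsbedingung j(0) = 0, erhalten wir j(t) = -54·sin(3·t). Das Integral von dem Ruck, mit a(0) = 18, ergibt die Beschleunigung: a(t) = 18·cos(3·t). Mit a(t) = 18·cos(3·t) und Einsetzen von t = -pi/6, finden wir a = 0.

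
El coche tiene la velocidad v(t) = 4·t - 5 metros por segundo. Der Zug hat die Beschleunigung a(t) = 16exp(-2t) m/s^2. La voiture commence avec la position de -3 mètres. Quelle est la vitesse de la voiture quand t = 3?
En utilisant v(t) = 4·t - 5 et en substituant t = 3, nous trouvons v = 7.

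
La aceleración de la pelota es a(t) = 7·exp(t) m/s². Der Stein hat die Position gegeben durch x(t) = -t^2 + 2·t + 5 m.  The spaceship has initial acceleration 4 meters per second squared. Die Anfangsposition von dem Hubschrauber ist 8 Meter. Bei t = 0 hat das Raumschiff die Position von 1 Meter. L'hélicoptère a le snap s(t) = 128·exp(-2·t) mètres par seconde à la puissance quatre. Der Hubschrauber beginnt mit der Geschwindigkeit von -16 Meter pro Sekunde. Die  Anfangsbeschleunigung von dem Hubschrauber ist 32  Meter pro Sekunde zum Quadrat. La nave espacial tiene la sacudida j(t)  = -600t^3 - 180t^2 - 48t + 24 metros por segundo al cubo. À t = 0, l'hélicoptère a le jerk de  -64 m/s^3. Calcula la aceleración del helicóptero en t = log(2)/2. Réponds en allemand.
Ausgehend von dem Snap s(t) = 128·exp(-2·t), nehmen wir 2 Stammfunktionen. Durch Integration von dem Snap und Verwendung der Anfangsbedingung j(0) = -64, erhalten wir j(t) = -64·exp(-2·t). Das Integral von dem Ruck ist die Beschleunigung. Mit a(0) = 32 erhalten wir a(t) = 32·exp(-2·t). Aus der Gleichung für die Beschleunigung a(t) = 32·exp(-2·t), setzen wir t = log(2)/2 ein und erhalten a = 16.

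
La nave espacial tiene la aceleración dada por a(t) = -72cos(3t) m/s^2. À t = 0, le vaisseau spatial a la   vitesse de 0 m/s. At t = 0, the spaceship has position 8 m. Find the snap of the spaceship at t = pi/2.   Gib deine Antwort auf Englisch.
Starting from acceleration a(t) = -72·cos(3·t), we take 2 derivatives. Differentiating acceleration, we get jerk: j(t) = 216·sin(3·t). Differentiating jerk, we get snap: s(t) = 648·cos(3·t). From the given snap equation s(t) = 648·cos(3·t), we substitute t = pi/2 to get s = 0.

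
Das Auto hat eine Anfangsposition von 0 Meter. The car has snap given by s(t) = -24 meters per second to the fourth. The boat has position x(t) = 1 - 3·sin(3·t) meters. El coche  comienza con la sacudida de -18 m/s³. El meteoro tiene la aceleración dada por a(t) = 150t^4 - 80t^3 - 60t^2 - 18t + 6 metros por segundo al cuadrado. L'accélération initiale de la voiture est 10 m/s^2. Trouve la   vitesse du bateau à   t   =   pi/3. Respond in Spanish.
Debemos derivar nuestra ecuación de la posición x(t) = 1 - 3·sin(3·t) 1 vez. La derivada de la posición da la velocidad: v(t) = -9·cos(3·t). Usando v(t) = -9·cos(3·t) y sustituyendo t = pi/3, encontramos v = 9.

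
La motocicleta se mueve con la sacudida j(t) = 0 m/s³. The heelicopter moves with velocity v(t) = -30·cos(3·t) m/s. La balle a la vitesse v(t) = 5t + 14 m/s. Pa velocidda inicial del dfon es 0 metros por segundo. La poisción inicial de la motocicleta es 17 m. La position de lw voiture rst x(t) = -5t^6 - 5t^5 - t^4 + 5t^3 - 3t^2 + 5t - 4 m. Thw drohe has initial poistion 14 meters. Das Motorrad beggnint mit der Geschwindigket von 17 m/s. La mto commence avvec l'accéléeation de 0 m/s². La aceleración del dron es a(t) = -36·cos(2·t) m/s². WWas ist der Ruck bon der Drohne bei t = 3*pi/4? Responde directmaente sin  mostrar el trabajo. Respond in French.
La réponse est -72.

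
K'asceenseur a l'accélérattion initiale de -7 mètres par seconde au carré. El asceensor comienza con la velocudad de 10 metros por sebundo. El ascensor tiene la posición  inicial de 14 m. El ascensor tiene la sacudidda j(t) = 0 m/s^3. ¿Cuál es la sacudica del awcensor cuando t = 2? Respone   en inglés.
From the given jerk equation j(t) = 0, we substitute t = 2 to get j = 0.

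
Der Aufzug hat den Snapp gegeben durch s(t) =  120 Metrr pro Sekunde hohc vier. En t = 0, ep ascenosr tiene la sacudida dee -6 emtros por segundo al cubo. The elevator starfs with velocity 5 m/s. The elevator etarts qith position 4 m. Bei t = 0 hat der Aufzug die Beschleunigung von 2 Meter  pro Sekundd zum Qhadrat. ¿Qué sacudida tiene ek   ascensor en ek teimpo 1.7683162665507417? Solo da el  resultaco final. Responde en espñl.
La respuesta es 206.197951986089.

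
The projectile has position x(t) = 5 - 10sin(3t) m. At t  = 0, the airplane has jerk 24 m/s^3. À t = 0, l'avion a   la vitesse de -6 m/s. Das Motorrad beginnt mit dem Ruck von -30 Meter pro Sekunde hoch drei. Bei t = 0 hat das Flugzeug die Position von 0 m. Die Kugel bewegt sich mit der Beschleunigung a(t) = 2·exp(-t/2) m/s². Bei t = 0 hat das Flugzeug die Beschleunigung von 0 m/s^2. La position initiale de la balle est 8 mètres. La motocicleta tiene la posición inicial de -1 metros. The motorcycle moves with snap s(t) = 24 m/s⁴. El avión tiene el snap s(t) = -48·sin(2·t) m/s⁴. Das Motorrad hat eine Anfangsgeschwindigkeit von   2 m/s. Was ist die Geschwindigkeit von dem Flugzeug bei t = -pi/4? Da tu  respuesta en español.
Para resolver esto, necesitamos tomar 3 antiderivadas de nuestra ecuación del snap s(t) = -48·sin(2·t). La antiderivada del snap es la sacudida. Usando j(0) = 24, obtenemos j(t) = 24·cos(2·t). La antiderivada de la sacudida es la aceleración. Usando a(0) = 0, obtenemos a(t) = 12·sin(2·t). Integrando la aceleración y usando la condición inicial v(0) = -6, obtenemos v(t) = -6·cos(2·t). Tenemos la velocidad v(t) = -6·cos(2·t). Sustituyendo t = -pi/4: v(-pi/4) = 0.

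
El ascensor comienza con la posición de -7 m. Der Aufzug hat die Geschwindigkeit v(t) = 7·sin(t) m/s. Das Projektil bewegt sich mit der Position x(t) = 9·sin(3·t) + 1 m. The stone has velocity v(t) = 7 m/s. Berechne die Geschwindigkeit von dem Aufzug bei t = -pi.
Wir haben die Geschwindigkeit v(t) = 7·sin(t). Durch Einsetzen von t = -pi: v(-pi) = 0.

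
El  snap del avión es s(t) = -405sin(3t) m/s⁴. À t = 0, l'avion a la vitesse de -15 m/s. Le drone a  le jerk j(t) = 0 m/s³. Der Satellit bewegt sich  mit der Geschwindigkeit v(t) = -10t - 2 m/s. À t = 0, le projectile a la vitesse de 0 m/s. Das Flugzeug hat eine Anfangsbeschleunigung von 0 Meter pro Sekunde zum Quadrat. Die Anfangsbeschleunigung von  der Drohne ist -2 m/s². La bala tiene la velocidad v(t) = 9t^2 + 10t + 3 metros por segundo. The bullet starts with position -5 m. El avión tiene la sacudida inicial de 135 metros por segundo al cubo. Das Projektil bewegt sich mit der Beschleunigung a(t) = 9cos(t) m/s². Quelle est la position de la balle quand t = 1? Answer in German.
Wir müssen das Integral unserer Gleichung für die Geschwindigkeit v(t) = 9·t^2 + 10·t + 3 1-mal finden. Das Integral von der Geschwindigkeit, mit x(0) = -5, ergibt die Position: x(t) = 3·t^3 + 5·t^2 + 3·t - 5. Mit x(t) = 3·t^3 + 5·t^2 + 3·t - 5 und Einsetzen von t = 1, finden wir x = 6.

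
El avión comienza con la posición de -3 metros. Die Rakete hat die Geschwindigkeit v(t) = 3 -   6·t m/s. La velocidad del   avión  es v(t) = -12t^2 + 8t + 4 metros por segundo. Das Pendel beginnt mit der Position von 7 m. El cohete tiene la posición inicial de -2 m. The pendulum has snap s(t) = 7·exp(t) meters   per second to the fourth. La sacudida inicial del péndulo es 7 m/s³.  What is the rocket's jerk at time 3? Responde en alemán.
Wir müssen unsere Gleichung für die Geschwindigkeit v(t) = 3 - 6·t 2-mal ableiten. Mit d/dt von v(t) finden wir a(t) = -6. Durch Ableiten von der Beschleunigung erhalten wir den Ruck: j(t) = 0. Mit j(t) = 0 und Einsetzen von t = 3, finden wir j = 0.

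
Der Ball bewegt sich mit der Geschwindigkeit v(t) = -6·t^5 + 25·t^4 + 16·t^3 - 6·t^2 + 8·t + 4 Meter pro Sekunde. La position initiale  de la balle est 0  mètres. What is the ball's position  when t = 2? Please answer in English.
To find the answer, we compute 1 integral of v(t) = -6·t^5 + 25·t^4 + 16·t^3 - 6·t^2 + 8·t + 4. Finding the antiderivative of v(t) and using x(0) = 0: x(t) = -t^6 + 5·t^5 + 4·t^4 - 2·t^3 + 4·t^2 + 4·t. We have position x(t) = -t^6 + 5·t^5 + 4·t^4 - 2·t^3 + 4·t^2 + 4·t. Substituting t = 2: x(2) = 168.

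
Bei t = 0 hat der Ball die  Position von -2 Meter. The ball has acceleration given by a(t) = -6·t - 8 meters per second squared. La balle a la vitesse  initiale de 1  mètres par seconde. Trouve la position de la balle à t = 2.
Nous devons trouver la primitive de notre équation de l'accélération a(t) = -6·t - 8 2 fois. L'intégrale de l'accélération, avec v(0) = 1, donne la vitesse: v(t) = -3·t^2 - 8·t + 1. La primitive de la vitesse est la position. En utilisant x(0) = -2, nous obtenons x(t) = -t^3 - 4·t^2 + t - 2. En utilisant x(t) = -t^3 - 4·t^2 + t - 2 et en substituant t = 2, nous trouvons x = -24.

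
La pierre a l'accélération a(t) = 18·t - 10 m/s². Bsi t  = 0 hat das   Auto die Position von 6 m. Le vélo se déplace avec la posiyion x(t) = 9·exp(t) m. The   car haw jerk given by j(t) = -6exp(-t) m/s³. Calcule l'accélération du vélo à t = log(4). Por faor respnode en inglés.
We must differentiate our position equation x(t) = 9·exp(t) 2 times. Differentiating position, we get velocity: v(t) = 9·exp(t). Taking d/dt of v(t), we find a(t) = 9·exp(t). We have acceleration a(t) = 9·exp(t). Substituting t = log(4): a(log(4)) = 36.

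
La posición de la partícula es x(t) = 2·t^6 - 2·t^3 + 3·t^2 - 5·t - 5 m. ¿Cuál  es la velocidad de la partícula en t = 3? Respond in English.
Starting from position x(t) = 2·t^6 - 2·t^3 + 3·t^2 - 5·t - 5, we take 1 derivative. Differentiating position, we get velocity: v(t) = 12·t^5 - 6·t^2 + 6·t - 5. We have velocity v(t) = 12·t^5 - 6·t^2 + 6·t - 5. Substituting t = 3: v(3) = 2875.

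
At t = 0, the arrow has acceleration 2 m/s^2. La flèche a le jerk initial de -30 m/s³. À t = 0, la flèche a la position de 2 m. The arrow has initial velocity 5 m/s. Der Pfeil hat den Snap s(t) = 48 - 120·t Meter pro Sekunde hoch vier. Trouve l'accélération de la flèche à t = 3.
Nous devons intégrer notre équation du snap s(t) = 48 - 120·t 2 fois. La primitive du snap est le jerk. En utilisant j(0) = -30, nous obtenons j(t) = -60·t^2 + 48·t - 30. L'intégrale du jerk, avec a(0) = 2, donne l'accélération: a(t) = -20·t^3 + 24·t^2 - 30·t + 2. Nous avons l'accélération a(t) = -20·t^3 + 24·t^2 - 30·t + 2. En substituant t = 3: a(3) = -412.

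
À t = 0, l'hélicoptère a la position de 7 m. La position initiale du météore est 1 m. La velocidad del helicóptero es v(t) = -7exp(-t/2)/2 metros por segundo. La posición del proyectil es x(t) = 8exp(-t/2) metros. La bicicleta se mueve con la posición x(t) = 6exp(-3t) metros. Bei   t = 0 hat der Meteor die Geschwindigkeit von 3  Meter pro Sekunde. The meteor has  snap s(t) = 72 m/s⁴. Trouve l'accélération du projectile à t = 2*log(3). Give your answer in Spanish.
Partiendo de la posición x(t) = 8·exp(-t/2), tomamos 2 derivadas. La derivada de la posición da la velocidad: v(t) = -4·exp(-t/2). La derivada de la velocidad da la aceleración: a(t) = 2·exp(-t/2). Tenemos la aceleración a(t) = 2·exp(-t/2). Sustituyendo t = 2*log(3): a(2*log(3)) = 2/3.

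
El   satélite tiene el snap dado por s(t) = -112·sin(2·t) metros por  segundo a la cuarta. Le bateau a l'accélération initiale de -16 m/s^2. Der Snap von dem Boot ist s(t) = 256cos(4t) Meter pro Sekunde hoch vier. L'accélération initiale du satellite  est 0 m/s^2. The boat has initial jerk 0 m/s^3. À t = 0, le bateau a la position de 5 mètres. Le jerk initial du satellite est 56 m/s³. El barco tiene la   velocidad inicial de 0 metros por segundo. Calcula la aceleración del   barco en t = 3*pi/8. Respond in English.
Starting from snap s(t) = 256·cos(4·t), we take 2 antiderivatives. Integrating snap and using the initial condition j(0) = 0, we get j(t) = 64·sin(4·t). Integrating jerk and using the initial condition a(0) = -16, we get a(t) = -16·cos(4·t). Using a(t) = -16·cos(4·t) and substituting t = 3*pi/8, we find a = 0.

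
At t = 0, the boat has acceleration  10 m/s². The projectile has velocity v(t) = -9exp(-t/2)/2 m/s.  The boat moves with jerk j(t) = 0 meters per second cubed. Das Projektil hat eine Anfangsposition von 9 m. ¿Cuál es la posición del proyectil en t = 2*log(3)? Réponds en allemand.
Ausgehend von der Geschwindigkeit v(t) = -9·exp(-t/2)/2, nehmen wir 1 Stammfunktion. Durch Integration von der Geschwindigkeit und Verwendung der Anfangsbedingung x(0) = 9, erhalten wir x(t) = 9·exp(-t/2). Aus der Gleichung für die Position x(t) = 9·exp(-t/2), setzen wir t = 2*log(3) ein und erhalten x = 3.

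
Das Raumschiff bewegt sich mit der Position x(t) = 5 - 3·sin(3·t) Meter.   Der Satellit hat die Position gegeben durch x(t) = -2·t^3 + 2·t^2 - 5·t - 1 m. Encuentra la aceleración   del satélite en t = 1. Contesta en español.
Debemos derivar nuestra ecuación de la posición x(t) = -2·t^3 + 2·t^2 - 5·t - 1 2 veces. Derivando la posición, obtenemos la velocidad: v(t) = -6·t^2 + 4·t - 5. Tomando d/dt de v(t), encontramos a(t) = 4 - 12·t. Tenemos la aceleración a(t) = 4 - 12·t. Sustituyendo t = 1: a(1) = -8.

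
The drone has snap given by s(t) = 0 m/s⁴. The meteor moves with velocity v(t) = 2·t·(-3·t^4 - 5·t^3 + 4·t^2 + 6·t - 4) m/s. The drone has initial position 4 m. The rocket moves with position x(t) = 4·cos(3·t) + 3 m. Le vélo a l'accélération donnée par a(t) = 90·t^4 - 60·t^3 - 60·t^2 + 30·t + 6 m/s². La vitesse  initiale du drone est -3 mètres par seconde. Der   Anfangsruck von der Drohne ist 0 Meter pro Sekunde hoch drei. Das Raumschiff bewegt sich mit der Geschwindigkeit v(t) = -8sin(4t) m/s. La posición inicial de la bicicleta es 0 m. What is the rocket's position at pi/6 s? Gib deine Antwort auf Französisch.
Nous avons la position x(t) = 4·cos(3·t) + 3. En substituant t = pi/6: x(pi/6) = 3.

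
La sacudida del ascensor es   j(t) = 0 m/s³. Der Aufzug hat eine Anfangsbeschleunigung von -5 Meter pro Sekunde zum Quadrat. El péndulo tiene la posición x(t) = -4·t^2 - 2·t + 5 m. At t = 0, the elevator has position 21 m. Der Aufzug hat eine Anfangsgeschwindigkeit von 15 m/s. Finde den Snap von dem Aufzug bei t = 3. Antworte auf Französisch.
Nous devons dériver notre équation du jerk j(t) = 0 1 fois. En prenant d/dt de j(t), nous trouvons s(t) = 0. En utilisant s(t) = 0 et en substituant t = 3, nous trouvons s = 0.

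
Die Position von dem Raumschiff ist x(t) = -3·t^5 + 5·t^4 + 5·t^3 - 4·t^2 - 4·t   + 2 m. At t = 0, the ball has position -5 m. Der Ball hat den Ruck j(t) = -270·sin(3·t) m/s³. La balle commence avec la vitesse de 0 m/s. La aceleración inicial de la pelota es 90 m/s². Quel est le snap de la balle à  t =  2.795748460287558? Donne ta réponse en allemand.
Ausgehend von dem Ruck j(t) = -270·sin(3·t), nehmen wir 1 Ableitung. Durch Ableiten von dem Ruck erhalten wir den Snap: s(t) = -810·cos(3·t). Aus der Gleichung für den Snap s(t) = -810·cos(3·t), setzen wir t = 2.795748460287558 ein und erhalten s = 411.760768370399.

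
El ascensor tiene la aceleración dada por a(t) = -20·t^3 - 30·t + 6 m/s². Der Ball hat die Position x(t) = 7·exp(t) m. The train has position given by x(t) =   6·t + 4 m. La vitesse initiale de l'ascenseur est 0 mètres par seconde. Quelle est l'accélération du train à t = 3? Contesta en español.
Debemos derivar nuestra ecuación de la posición x(t) = 6·t + 4 2 veces. La derivada de la posición da la velocidad: v(t) = 6. Tomando d/dt de v(t), encontramos a(t) = 0. Usando a(t) = 0 y sustituyendo t = 3, encontramos a = 0.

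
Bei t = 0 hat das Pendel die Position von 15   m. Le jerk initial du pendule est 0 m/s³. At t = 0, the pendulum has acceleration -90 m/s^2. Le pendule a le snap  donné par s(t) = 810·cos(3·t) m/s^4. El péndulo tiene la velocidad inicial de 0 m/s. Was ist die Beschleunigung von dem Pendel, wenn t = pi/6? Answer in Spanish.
Para resolver esto, necesitamos tomar 2 integrales de nuestra ecuación del snap s(t) = 810·cos(3·t). La antiderivada del snap es la sacudida. Usando j(0) = 0, obtenemos j(t) = 270·sin(3·t). La antiderivada de la sacudida, con a(0) = -90, da la aceleración: a(t) = -90·cos(3·t). De la ecuación de la aceleración a(t) = -90·cos(3·t), sustituimos t = pi/6 para obtener a = 0.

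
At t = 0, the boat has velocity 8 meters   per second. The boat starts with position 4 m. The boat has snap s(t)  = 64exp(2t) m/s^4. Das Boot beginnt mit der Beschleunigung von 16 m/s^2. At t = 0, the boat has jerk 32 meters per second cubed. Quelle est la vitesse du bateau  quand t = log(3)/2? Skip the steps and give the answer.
v(log(3)/2) = 24.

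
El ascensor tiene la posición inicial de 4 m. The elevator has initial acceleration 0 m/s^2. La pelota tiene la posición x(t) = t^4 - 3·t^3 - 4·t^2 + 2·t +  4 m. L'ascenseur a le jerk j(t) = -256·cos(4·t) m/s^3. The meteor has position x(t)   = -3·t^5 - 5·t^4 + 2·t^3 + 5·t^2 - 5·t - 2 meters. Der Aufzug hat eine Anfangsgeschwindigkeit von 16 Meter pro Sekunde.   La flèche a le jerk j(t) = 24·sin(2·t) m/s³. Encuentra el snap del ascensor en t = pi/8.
Partiendo de la sacudida j(t) = -256·cos(4·t), tomamos 1 derivada. Derivando la sacudida, obtenemos el snap: s(t) = 1024·sin(4·t). Usando s(t) = 1024·sin(4·t) y sustituyendo t = pi/8, encontramos s = 1024.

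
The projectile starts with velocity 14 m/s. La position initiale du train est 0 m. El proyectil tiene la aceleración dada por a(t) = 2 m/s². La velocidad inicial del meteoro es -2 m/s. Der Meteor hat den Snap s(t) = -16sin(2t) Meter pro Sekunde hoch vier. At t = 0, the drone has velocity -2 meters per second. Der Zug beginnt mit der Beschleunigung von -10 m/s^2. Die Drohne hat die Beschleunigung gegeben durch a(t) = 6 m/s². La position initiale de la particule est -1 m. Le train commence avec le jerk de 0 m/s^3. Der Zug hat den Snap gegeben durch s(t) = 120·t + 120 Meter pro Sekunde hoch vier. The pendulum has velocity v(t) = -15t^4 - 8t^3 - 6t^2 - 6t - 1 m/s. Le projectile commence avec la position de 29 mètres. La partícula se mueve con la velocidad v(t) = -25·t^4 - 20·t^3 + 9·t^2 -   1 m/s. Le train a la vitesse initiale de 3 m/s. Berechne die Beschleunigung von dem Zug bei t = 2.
Wir müssen das Integral unserer Gleichung für den Snap s(t) = 120·t + 120 2-mal finden. Das Integral von dem Snap ist der Ruck. Mit j(0) = 0 erhalten wir j(t) = 60·t·(t + 2). Das Integral von dem Ruck, mit a(0) = -10, ergibt die Beschleunigung: a(t) = 20·t^3 + 60·t^2 - 10. Mit a(t) = 20·t^3 + 60·t^2 - 10 und Einsetzen von t = 2, finden wir a = 390.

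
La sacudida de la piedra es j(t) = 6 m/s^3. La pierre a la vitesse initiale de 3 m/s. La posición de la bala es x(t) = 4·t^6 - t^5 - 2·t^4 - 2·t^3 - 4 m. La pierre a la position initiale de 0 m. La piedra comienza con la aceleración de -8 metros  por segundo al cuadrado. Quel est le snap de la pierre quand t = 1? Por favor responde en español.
Para resolver esto, necesitamos tomar 1 derivada de nuestra ecuación de la sacudida j(t) = 6. La derivada de la sacudida da el snap: s(t) = 0. Usando s(t) = 0 y sustituyendo t = 1, encontramos s = 0.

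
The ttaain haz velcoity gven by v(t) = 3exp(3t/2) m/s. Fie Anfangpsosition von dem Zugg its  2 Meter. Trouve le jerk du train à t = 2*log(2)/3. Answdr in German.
Um dies zu lösen, müssen wir 2 Ableitungen unserer Gleichung für die Geschwindigkeit v(t) = 3·exp(3·t/2) nehmen. Durch Ableiten von der Geschwindigkeit erhalten wir die Beschleunigung: a(t) = 9·exp(3·t/2)/2. Durch Ableiten von der Beschleunigung erhalten wir den Ruck: j(t) = 27·exp(3·t/2)/4. Aus der Gleichung für den Ruck j(t) = 27·exp(3·t/2)/4, setzen wir t = 2*log(2)/3 ein und erhalten j = 27/2.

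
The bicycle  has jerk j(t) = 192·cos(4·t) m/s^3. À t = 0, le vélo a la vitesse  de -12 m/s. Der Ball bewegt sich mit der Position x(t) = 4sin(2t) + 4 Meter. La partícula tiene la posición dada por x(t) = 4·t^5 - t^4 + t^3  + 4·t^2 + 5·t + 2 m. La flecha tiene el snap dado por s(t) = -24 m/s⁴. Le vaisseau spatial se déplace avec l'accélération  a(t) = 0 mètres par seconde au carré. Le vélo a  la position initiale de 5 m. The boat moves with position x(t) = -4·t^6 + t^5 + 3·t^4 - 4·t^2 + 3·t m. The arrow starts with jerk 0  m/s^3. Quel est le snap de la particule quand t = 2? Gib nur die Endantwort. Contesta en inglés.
The snap at t = 2 is s = 936.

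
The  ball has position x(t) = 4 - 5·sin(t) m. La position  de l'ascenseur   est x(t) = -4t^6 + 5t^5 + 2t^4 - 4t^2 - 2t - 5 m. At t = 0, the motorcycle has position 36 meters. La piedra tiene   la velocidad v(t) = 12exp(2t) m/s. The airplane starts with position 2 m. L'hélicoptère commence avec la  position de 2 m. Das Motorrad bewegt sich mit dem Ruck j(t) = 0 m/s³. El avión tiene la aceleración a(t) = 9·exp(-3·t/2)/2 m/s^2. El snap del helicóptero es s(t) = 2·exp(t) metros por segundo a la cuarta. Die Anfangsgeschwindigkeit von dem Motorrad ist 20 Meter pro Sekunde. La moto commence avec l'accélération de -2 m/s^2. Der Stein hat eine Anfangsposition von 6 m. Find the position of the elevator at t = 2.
We have position x(t) = -4·t^6 + 5·t^5 + 2·t^4 - 4·t^2 - 2·t - 5. Substituting t = 2: x(2) = -89.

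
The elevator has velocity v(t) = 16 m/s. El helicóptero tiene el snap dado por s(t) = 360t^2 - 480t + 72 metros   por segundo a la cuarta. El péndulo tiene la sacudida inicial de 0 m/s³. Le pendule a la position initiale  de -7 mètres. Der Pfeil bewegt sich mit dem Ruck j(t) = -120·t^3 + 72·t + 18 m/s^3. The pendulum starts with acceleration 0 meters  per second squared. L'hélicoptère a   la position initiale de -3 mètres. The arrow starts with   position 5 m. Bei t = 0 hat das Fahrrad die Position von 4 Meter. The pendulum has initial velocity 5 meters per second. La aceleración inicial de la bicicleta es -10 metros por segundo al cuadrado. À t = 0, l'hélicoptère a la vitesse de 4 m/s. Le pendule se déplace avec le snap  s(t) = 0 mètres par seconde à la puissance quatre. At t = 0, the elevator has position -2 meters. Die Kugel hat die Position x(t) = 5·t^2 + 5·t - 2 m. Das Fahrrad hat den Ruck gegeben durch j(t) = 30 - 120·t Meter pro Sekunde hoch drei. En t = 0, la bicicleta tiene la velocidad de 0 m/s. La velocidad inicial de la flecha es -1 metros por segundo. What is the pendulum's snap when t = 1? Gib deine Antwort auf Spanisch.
Usando s(t) = 0 y sustituyendo t = 1, encontramos s = 0.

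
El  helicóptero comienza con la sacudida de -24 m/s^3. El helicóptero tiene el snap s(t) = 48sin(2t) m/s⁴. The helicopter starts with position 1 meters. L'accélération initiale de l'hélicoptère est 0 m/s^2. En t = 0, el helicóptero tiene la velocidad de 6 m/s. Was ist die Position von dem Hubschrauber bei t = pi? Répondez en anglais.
Starting from snap s(t) = 48·sin(2·t), we take 4 antiderivatives. The integral of snap, with j(0) = -24, gives jerk: j(t) = -24·cos(2·t). Finding the antiderivative of j(t) and using a(0) = 0: a(t) = -12·sin(2·t). The integral of acceleration, with v(0) = 6, gives velocity: v(t) = 6·cos(2·t). The antiderivative of velocity is position. Using x(0) = 1, we get x(t) = 3·sin(2·t) + 1. Using x(t) = 3·sin(2·t) + 1 and substituting t = pi, we find x = 1.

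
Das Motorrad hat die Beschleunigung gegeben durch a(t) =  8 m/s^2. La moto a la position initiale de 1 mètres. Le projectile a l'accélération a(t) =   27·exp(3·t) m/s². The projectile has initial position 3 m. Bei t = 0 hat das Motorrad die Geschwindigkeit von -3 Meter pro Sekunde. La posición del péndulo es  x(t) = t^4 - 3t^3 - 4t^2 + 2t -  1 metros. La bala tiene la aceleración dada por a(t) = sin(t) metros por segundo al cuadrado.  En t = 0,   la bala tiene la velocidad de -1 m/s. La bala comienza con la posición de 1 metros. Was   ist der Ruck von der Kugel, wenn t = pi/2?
Ausgehend von der Beschleunigung a(t) = sin(t), nehmen wir 1 Ableitung. Durch Ableiten von der Beschleunigung erhalten wir den Ruck: j(t) = cos(t). Aus der Gleichung für den Ruck j(t) = cos(t), setzen wir t = pi/2 ein und erhalten j = 0.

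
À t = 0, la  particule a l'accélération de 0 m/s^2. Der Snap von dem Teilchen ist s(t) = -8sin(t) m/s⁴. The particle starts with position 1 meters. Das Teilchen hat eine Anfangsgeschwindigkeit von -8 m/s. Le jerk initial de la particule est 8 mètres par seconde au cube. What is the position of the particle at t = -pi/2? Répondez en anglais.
Starting from snap s(t) = -8·sin(t), we take 4 integrals. The antiderivative of snap is jerk. Using j(0) = 8, we get j(t) = 8·cos(t). The integral of jerk is acceleration. Using a(0) = 0, we get a(t) = 8·sin(t). The integral of acceleration is velocity. Using v(0) = -8, we get v(t) = -8·cos(t). Integrating velocity and using the initial condition x(0) = 1, we get x(t) = 1 - 8·sin(t). Using x(t) = 1 - 8·sin(t) and substituting t = -pi/2, we find x = 9.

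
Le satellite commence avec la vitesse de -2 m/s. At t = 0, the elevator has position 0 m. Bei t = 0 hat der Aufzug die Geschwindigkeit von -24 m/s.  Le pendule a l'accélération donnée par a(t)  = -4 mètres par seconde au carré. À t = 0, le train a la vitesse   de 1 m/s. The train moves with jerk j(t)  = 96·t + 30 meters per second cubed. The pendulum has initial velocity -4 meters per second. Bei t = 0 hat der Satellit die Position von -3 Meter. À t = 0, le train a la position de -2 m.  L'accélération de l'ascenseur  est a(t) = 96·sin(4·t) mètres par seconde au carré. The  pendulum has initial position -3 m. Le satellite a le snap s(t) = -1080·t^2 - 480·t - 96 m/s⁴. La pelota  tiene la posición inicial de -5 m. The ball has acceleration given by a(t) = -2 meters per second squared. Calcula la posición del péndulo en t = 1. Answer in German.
Wir müssen die Stammfunktion unserer Gleichung für die Beschleunigung a(t) = -4 2-mal finden. Mit ∫a(t)dt und Anwendung von v(0) = -4, finden wir v(t) = -4·t - 4. Das Integral von der Geschwindigkeit, mit x(0) = -3, ergibt die Position: x(t) = -2·t^2 - 4·t - 3. Mit x(t) = -2·t^2 - 4·t - 3 und Einsetzen von t = 1, finden wir x = -9.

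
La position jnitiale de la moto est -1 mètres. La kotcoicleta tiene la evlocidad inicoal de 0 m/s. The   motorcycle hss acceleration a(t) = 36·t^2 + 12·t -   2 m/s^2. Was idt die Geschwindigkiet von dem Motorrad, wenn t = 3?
Ausgehend von der Beschleunigung a(t) = 36·t^2 + 12·t - 2, nehmen wir 1 Integral. Die Stammfunktion von der Beschleunigung ist die Geschwindigkeit. Mit v(0) = 0 erhalten wir v(t) = 2·t·(6·t^2 + 3·t - 1). Wir haben die Geschwindigkeit v(t) = 2·t·(6·t^2 + 3·t - 1). Durch Einsetzen von t = 3: v(3) = 372.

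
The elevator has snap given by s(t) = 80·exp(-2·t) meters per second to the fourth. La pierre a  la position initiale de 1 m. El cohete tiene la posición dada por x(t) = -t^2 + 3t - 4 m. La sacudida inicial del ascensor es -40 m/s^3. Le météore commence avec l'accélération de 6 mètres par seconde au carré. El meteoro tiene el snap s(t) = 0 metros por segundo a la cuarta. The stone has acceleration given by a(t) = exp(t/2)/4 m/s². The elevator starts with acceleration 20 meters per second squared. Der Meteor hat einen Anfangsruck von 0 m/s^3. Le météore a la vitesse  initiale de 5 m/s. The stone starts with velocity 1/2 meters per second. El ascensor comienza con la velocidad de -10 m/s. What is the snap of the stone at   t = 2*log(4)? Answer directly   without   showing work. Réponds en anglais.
At t = 2*log(4), s = 1/4.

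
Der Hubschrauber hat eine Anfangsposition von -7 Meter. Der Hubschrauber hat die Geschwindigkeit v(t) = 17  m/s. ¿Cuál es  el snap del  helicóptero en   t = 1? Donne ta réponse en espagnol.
Debemos derivar nuestra ecuación de la velocidad v(t) = 17 3 veces. La derivada de la velocidad da la aceleración: a(t) = 0. La derivada de la aceleración da la sacudida: j(t) = 0. Tomando d/dt de j(t), encontramos s(t) = 0. De la ecuación del snap s(t) = 0, sustituimos t = 1 para obtener s = 0.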